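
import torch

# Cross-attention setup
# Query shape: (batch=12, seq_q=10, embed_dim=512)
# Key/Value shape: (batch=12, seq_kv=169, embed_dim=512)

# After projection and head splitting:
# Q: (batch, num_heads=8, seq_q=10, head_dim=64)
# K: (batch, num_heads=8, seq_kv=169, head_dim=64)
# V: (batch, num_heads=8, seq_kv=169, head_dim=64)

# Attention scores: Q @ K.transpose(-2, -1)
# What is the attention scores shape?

Input shape: (12, 10, 512)
Output shape: (12, 8, 10, 169)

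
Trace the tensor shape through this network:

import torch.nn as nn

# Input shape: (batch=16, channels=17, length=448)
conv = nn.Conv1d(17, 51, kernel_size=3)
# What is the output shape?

Input shape: (16, 17, 448)
Output shape: (16, 51, 446)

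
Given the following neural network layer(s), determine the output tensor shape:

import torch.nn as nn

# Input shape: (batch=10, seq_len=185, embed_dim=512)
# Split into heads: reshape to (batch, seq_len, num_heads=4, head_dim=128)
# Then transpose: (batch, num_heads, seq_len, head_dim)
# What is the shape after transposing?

Input shape: (10, 185, 512)
  -> after reshape: (10, 185, 4, 128)
Output shape: (10, 4, 185, 128)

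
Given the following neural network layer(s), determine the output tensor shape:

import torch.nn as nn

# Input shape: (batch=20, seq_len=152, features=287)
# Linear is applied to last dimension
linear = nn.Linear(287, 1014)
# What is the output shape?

Input shape: (20, 152, 287)
Output shape: (20, 152, 1014)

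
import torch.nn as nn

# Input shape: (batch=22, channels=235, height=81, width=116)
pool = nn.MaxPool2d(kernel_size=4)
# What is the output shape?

Input shape: (22, 235, 81, 116)
Output shape: (22, 235, 20, 29)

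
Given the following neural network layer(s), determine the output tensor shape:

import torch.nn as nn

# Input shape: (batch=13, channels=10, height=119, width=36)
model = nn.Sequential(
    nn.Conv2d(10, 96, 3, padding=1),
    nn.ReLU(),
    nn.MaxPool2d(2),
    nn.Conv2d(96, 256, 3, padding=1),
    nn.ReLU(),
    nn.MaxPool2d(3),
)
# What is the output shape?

Input shape: (13, 10, 119, 36)
  -> after first Conv2d: (13, 96, 119, 36)
  -> after first MaxPool2d: (13, 96, 59, 18)
  -> after second Conv2d: (13, 256, 59, 18)
Output shape: (13, 256, 19, 6)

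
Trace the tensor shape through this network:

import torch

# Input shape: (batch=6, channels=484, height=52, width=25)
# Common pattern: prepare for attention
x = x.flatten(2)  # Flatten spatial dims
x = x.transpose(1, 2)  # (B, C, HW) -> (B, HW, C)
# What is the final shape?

Input shape: (6, 484, 52, 25)
  -> after flatten(2): (6, 484, 1300)
Output shape: (6, 1300, 484)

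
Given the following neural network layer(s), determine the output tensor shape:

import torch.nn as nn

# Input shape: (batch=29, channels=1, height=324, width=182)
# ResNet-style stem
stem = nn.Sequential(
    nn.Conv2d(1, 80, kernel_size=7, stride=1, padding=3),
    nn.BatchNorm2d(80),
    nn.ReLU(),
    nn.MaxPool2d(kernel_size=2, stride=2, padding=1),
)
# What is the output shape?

Input shape: (29, 1, 324, 182)
  -> after Conv2d 7x7 stride=1: (29, 80, 324, 182)
Output shape: (29, 80, 163, 92)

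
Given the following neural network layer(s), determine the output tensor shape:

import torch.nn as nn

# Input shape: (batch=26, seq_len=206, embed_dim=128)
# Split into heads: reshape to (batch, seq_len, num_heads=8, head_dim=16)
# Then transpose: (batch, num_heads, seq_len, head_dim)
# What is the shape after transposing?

Input shape: (26, 206, 128)
  -> after reshape: (26, 206, 8, 16)
Output shape: (26, 8, 206, 16)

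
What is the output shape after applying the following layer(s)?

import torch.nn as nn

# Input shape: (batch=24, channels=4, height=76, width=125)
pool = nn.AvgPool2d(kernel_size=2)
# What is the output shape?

Input shape: (24, 4, 76, 125)
Output shape: (24, 4, 38, 62)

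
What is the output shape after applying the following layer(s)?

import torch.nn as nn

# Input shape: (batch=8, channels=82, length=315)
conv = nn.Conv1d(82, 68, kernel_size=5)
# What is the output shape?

Input shape: (8, 82, 315)
Output shape: (8, 68, 311)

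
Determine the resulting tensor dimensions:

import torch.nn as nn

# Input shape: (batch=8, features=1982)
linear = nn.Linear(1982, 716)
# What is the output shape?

Input shape: (8, 1982)
Output shape: (8, 716)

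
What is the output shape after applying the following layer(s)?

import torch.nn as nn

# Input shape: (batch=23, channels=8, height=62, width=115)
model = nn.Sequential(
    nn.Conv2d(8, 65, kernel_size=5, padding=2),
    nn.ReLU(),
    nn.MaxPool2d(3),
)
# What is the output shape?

Input shape: (23, 8, 62, 115)
  -> after Conv2d: (23, 65, 62, 115)
  -> after ReLU: (23, 65, 62, 115)
Output shape: (23, 65, 20, 38)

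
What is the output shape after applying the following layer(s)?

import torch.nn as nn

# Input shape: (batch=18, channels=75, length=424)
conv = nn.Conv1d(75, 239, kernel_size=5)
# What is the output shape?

Input shape: (18, 75, 424)
Output shape: (18, 239, 420)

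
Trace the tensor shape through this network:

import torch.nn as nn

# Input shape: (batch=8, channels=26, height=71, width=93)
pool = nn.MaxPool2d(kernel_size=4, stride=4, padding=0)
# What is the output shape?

Input shape: (8, 26, 71, 93)
Output shape: (8, 26, 17, 23)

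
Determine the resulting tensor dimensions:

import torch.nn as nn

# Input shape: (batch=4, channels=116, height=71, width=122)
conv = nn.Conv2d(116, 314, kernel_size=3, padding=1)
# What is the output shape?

Input shape: (4, 116, 71, 122)
Output shape: (4, 314, 71, 122)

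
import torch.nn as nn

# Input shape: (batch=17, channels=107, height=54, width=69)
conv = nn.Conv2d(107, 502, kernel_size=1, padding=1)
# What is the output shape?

Input shape: (17, 107, 54, 69)
Output shape: (17, 502, 56, 71)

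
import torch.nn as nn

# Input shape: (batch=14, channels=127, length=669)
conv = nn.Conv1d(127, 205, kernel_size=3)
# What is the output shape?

Input shape: (14, 127, 669)
Output shape: (14, 205, 667)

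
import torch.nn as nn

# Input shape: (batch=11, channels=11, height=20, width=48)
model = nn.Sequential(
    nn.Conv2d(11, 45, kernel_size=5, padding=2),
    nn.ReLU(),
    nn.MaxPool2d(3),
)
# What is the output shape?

Input shape: (11, 11, 20, 48)
  -> after Conv2d: (11, 45, 20, 48)
  -> after ReLU: (11, 45, 20, 48)
Output shape: (11, 45, 6, 16)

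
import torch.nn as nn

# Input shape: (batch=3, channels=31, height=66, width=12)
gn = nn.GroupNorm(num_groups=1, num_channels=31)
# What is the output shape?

Input shape: (3, 31, 66, 12)
Output shape: (3, 31, 66, 12)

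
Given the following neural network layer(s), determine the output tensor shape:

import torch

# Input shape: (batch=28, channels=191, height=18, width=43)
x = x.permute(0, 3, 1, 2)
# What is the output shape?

Input shape: (28, 191, 18, 43)
Output shape: (28, 43, 191, 18)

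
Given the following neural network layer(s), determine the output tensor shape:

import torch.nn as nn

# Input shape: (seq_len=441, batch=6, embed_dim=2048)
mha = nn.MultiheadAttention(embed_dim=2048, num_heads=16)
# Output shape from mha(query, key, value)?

Input shape: (441, 6, 2048)
Output shape: (441, 6, 2048)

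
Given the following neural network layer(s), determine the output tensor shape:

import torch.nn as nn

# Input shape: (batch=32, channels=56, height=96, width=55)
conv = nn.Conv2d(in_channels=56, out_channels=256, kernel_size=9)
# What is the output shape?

Input shape: (32, 56, 96, 55)
Output shape: (32, 256, 88, 47)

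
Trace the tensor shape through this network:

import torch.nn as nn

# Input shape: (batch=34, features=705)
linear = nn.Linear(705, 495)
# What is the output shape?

Input shape: (34, 705)
Output shape: (34, 495)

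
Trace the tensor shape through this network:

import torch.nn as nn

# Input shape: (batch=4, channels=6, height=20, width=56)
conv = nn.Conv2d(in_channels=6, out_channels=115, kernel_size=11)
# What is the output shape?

Input shape: (4, 6, 20, 56)
Output shape: (4, 115, 10, 46)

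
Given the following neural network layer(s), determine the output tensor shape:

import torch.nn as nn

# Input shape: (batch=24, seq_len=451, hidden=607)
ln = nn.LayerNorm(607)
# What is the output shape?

Input shape: (24, 451, 607)
Output shape: (24, 451, 607)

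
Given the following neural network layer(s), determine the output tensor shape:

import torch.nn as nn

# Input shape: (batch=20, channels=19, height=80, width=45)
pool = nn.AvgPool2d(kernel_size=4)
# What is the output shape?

Input shape: (20, 19, 80, 45)
Output shape: (20, 19, 20, 11)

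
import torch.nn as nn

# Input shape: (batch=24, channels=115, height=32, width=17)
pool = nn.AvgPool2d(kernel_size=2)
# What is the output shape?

Input shape: (24, 115, 32, 17)
Output shape: (24, 115, 16, 8)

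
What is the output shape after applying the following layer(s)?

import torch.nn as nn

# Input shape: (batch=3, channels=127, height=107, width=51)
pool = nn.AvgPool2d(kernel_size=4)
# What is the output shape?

Input shape: (3, 127, 107, 51)
Output shape: (3, 127, 26, 12)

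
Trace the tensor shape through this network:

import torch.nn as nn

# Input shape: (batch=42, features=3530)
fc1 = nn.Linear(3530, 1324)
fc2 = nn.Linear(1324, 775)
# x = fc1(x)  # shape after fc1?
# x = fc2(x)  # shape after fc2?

Input shape: (42, 3530)
  -> after fc1: (42, 1324)
Output shape: (42, 775)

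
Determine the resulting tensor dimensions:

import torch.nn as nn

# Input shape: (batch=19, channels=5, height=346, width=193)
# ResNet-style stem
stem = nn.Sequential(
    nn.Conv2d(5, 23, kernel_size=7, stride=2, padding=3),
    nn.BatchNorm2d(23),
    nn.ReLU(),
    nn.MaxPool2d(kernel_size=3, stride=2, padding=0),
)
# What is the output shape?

Input shape: (19, 5, 346, 193)
  -> after Conv2d 7x7 stride=2: (19, 23, 173, 97)
Output shape: (19, 23, 86, 48)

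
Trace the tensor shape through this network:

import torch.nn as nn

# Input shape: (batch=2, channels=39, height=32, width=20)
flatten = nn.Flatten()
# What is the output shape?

Input shape: (2, 39, 32, 20)
Output shape: (2, 24960)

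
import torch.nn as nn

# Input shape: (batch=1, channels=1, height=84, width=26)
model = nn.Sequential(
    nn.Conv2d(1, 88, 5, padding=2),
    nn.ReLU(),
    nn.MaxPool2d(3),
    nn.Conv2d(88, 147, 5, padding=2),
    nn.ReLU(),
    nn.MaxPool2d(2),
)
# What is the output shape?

Input shape: (1, 1, 84, 26)
  -> after first Conv2d: (1, 88, 84, 26)
  -> after first MaxPool2d: (1, 88, 28, 8)
  -> after second Conv2d: (1, 147, 28, 8)
Output shape: (1, 147, 14, 4)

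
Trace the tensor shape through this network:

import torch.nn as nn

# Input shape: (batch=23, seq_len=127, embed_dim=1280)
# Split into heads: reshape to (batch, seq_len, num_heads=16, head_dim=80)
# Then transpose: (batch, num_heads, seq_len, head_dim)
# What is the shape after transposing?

Input shape: (23, 127, 1280)
  -> after reshape: (23, 127, 16, 80)
Output shape: (23, 16, 127, 80)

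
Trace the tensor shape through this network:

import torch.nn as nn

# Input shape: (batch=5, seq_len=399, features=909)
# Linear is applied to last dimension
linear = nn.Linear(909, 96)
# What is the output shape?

Input shape: (5, 399, 909)
Output shape: (5, 399, 96)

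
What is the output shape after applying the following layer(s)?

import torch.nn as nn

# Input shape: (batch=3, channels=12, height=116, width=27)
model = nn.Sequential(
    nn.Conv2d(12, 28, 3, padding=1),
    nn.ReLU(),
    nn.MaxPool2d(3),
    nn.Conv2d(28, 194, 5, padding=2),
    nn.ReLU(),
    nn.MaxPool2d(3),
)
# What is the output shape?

Input shape: (3, 12, 116, 27)
  -> after first Conv2d: (3, 28, 116, 27)
  -> after first MaxPool2d: (3, 28, 38, 9)
  -> after second Conv2d: (3, 194, 38, 9)
Output shape: (3, 194, 12, 3)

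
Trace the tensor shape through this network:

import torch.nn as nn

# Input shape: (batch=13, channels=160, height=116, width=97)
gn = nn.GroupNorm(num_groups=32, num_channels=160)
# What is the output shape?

Input shape: (13, 160, 116, 97)
Output shape: (13, 160, 116, 97)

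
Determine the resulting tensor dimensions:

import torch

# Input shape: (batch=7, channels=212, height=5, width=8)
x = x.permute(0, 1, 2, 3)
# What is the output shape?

Input shape: (7, 212, 5, 8)
Output shape: (7, 212, 5, 8)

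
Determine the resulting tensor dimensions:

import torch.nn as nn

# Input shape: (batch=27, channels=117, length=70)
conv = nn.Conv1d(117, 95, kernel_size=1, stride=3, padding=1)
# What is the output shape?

Input shape: (27, 117, 70)
Output shape: (27, 95, 24)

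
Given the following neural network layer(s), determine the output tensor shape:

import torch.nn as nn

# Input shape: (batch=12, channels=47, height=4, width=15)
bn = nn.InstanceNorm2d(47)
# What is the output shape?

Input shape: (12, 47, 4, 15)
Output shape: (12, 47, 4, 15)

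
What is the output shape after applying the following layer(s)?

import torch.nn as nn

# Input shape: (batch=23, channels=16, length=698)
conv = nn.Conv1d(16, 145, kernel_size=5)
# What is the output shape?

Input shape: (23, 16, 698)
Output shape: (23, 145, 694)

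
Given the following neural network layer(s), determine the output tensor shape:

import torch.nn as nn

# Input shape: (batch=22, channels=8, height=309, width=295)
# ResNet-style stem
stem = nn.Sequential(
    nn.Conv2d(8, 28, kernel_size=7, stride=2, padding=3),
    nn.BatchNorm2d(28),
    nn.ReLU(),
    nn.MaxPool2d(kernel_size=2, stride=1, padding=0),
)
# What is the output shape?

Input shape: (22, 8, 309, 295)
  -> after Conv2d 7x7 stride=2: (22, 28, 155, 148)
Output shape: (22, 28, 154, 147)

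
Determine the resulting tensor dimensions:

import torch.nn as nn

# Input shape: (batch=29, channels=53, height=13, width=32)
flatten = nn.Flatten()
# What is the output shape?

Input shape: (29, 53, 13, 32)
Output shape: (29, 22048)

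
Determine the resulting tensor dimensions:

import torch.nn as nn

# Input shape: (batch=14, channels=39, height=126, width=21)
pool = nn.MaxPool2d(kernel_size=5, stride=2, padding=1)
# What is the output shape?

Input shape: (14, 39, 126, 21)
Output shape: (14, 39, 62, 10)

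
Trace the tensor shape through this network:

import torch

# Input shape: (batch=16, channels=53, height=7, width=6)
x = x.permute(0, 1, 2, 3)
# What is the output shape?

Input shape: (16, 53, 7, 6)
Output shape: (16, 53, 7, 6)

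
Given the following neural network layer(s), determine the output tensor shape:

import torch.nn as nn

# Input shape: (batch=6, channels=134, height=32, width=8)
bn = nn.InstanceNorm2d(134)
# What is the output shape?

Input shape: (6, 134, 32, 8)
Output shape: (6, 134, 32, 8)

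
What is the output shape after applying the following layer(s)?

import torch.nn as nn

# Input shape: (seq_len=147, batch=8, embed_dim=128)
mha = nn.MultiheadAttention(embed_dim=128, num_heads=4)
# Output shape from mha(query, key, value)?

Input shape: (147, 8, 128)
Output shape: (147, 8, 128)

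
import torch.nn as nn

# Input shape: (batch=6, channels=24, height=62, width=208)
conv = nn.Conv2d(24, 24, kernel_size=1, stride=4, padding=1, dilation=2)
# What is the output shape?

Input shape: (6, 24, 62, 208)
Output shape: (6, 24, 16, 53)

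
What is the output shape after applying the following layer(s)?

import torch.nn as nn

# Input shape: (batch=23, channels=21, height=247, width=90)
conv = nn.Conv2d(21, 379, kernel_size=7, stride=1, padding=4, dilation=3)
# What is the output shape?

Input shape: (23, 21, 247, 90)
Output shape: (23, 379, 237, 80)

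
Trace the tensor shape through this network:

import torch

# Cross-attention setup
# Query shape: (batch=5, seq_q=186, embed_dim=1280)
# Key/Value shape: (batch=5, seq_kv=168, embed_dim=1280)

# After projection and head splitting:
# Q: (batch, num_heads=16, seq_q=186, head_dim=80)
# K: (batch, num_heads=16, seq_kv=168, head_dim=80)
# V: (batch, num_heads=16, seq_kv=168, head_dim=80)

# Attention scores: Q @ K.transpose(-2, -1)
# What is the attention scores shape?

Input shape: (5, 186, 1280)
Output shape: (5, 16, 186, 168)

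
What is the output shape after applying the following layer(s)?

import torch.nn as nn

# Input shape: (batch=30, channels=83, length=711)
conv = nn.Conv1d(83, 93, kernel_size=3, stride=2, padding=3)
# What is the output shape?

Input shape: (30, 83, 711)
Output shape: (30, 93, 358)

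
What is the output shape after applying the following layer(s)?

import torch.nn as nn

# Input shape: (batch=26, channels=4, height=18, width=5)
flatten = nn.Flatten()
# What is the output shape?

Input shape: (26, 4, 18, 5)
Output shape: (26, 360)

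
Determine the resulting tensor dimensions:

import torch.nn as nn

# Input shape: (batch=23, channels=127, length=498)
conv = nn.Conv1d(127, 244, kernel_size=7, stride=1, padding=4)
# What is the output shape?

Input shape: (23, 127, 498)
Output shape: (23, 244, 500)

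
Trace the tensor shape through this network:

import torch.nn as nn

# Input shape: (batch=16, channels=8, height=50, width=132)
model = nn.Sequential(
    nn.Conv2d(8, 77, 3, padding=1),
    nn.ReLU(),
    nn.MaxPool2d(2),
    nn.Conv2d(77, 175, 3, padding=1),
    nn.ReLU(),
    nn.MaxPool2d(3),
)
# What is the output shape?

Input shape: (16, 8, 50, 132)
  -> after first Conv2d: (16, 77, 50, 132)
  -> after first MaxPool2d: (16, 77, 25, 66)
  -> after second Conv2d: (16, 175, 25, 66)
Output shape: (16, 175, 8, 22)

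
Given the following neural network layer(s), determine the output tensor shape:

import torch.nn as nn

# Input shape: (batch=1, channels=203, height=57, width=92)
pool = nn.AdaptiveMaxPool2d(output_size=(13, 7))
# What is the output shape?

Input shape: (1, 203, 57, 92)
Output shape: (1, 203, 13, 7)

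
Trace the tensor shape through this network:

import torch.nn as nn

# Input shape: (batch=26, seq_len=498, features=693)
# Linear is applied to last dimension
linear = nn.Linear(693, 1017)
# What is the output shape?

Input shape: (26, 498, 693)
Output shape: (26, 498, 1017)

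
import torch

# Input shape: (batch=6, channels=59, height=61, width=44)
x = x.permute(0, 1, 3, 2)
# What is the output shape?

Input shape: (6, 59, 61, 44)
Output shape: (6, 59, 44, 61)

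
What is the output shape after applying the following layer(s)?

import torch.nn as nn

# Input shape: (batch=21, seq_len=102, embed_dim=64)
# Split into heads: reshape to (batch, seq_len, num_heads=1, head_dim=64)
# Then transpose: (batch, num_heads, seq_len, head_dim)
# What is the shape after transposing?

Input shape: (21, 102, 64)
  -> after reshape: (21, 102, 1, 64)
Output shape: (21, 1, 102, 64)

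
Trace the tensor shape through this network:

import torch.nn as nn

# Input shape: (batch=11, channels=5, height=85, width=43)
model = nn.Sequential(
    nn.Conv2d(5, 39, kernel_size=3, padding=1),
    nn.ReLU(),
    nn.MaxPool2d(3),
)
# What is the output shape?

Input shape: (11, 5, 85, 43)
  -> after Conv2d: (11, 39, 85, 43)
  -> after ReLU: (11, 39, 85, 43)
Output shape: (11, 39, 28, 14)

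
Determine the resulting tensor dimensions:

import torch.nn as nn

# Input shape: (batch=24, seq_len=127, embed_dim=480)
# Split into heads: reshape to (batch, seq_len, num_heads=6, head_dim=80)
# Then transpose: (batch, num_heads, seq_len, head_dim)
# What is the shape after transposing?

Input shape: (24, 127, 480)
  -> after reshape: (24, 127, 6, 80)
Output shape: (24, 6, 127, 80)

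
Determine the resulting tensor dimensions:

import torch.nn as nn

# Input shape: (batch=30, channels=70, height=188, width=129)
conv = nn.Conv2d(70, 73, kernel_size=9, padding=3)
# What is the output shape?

Input shape: (30, 70, 188, 129)
Output shape: (30, 73, 186, 127)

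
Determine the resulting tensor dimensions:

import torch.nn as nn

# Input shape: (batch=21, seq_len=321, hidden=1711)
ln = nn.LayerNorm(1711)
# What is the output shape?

Input shape: (21, 321, 1711)
Output shape: (21, 321, 1711)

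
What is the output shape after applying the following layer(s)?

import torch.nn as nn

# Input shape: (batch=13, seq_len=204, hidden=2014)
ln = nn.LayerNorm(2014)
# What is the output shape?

Input shape: (13, 204, 2014)
Output shape: (13, 204, 2014)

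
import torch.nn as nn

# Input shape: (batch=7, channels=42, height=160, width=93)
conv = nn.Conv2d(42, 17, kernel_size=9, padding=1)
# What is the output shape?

Input shape: (7, 42, 160, 93)
Output shape: (7, 17, 154, 87)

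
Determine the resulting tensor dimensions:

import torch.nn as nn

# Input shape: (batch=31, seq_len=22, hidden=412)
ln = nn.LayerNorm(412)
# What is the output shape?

Input shape: (31, 22, 412)
Output shape: (31, 22, 412)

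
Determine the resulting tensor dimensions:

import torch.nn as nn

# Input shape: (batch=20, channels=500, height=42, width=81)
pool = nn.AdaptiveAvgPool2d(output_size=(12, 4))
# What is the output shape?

Input shape: (20, 500, 42, 81)
Output shape: (20, 500, 12, 4)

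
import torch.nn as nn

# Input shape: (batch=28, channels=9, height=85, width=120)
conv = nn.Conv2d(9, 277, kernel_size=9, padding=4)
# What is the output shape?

Input shape: (28, 9, 85, 120)
Output shape: (28, 277, 85, 120)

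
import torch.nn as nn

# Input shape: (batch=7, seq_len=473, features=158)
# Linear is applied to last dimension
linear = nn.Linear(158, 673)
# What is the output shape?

Input shape: (7, 473, 158)
Output shape: (7, 473, 673)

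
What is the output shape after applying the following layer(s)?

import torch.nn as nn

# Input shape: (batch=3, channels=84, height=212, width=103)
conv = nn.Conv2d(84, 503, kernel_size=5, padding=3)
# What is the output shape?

Input shape: (3, 84, 212, 103)
Output shape: (3, 503, 214, 105)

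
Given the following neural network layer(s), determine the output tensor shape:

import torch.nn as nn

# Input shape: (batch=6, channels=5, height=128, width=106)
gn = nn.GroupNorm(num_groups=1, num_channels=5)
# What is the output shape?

Input shape: (6, 5, 128, 106)
Output shape: (6, 5, 128, 106)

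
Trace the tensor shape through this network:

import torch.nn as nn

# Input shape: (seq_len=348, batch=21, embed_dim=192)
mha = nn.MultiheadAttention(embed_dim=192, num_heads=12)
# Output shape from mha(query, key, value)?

Input shape: (348, 21, 192)
Output shape: (348, 21, 192)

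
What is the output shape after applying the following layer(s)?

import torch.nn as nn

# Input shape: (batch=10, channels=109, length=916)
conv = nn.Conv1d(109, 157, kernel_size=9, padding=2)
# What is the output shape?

Input shape: (10, 109, 916)
Output shape: (10, 157, 912)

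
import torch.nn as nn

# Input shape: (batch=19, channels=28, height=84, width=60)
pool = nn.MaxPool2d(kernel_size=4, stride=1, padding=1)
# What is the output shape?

Input shape: (19, 28, 84, 60)
Output shape: (19, 28, 83, 59)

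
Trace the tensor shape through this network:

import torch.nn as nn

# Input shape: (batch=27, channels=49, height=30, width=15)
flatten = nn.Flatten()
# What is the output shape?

Input shape: (27, 49, 30, 15)
Output shape: (27, 22050)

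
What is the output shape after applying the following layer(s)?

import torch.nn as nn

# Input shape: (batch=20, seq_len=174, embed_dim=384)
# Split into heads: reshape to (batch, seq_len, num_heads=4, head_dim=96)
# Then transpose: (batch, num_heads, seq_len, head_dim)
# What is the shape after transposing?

Input shape: (20, 174, 384)
  -> after reshape: (20, 174, 4, 96)
Output shape: (20, 4, 174, 96)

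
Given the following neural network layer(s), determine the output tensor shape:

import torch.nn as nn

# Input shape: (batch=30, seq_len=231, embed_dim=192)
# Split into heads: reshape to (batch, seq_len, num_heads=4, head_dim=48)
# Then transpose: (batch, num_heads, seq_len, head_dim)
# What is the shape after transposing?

Input shape: (30, 231, 192)
  -> after reshape: (30, 231, 4, 48)
Output shape: (30, 4, 231, 48)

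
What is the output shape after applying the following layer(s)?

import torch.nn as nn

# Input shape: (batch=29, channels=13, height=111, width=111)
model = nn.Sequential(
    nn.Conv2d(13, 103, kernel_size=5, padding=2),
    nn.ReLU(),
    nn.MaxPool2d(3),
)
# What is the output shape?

Input shape: (29, 13, 111, 111)
  -> after Conv2d: (29, 103, 111, 111)
  -> after ReLU: (29, 103, 111, 111)
Output shape: (29, 103, 37, 37)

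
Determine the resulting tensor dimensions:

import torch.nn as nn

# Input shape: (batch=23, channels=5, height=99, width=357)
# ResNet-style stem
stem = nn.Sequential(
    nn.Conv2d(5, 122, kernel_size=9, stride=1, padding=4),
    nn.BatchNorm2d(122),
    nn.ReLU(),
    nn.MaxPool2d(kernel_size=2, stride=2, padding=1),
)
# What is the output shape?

Input shape: (23, 5, 99, 357)
  -> after Conv2d 9x9 stride=1: (23, 122, 99, 357)
Output shape: (23, 122, 50, 179)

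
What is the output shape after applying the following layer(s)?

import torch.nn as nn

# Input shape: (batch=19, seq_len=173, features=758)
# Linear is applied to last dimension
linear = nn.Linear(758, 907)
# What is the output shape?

Input shape: (19, 173, 758)
Output shape: (19, 173, 907)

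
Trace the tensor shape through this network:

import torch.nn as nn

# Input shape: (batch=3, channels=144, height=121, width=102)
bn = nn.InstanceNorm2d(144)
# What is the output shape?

Input shape: (3, 144, 121, 102)
Output shape: (3, 144, 121, 102)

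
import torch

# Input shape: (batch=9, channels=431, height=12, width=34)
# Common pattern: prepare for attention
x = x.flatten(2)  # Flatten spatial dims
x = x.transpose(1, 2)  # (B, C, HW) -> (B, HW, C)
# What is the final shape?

Input shape: (9, 431, 12, 34)
  -> after flatten(2): (9, 431, 408)
Output shape: (9, 408, 431)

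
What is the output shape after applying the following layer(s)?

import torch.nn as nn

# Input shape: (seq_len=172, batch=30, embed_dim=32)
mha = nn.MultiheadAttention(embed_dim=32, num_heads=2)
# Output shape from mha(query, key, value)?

Input shape: (172, 30, 32)
Output shape: (172, 30, 32)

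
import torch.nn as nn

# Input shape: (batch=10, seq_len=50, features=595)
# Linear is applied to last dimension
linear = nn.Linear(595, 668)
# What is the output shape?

Input shape: (10, 50, 595)
Output shape: (10, 50, 668)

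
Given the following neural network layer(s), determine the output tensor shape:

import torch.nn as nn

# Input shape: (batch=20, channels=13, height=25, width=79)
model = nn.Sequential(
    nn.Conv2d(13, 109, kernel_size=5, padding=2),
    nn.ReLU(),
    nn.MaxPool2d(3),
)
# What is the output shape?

Input shape: (20, 13, 25, 79)
  -> after Conv2d: (20, 109, 25, 79)
  -> after ReLU: (20, 109, 25, 79)
Output shape: (20, 109, 8, 26)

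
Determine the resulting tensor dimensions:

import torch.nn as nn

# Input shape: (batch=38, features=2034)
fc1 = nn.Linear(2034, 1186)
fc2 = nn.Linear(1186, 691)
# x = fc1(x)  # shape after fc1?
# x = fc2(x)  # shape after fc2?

Input shape: (38, 2034)
  -> after fc1: (38, 1186)
Output shape: (38, 691)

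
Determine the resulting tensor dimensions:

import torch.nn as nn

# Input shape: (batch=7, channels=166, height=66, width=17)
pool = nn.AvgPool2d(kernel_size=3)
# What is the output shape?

Input shape: (7, 166, 66, 17)
Output shape: (7, 166, 22, 5)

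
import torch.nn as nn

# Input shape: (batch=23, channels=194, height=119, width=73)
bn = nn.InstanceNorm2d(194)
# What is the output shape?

Input shape: (23, 194, 119, 73)
Output shape: (23, 194, 119, 73)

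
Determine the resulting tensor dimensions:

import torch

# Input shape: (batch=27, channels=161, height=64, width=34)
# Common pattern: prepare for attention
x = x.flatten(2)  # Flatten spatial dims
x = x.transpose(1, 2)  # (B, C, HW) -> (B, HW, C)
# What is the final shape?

Input shape: (27, 161, 64, 34)
  -> after flatten(2): (27, 161, 2176)
Output shape: (27, 2176, 161)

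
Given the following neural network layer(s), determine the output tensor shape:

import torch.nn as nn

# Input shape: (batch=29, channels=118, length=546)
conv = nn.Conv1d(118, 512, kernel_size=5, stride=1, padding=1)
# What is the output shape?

Input shape: (29, 118, 546)
Output shape: (29, 512, 544)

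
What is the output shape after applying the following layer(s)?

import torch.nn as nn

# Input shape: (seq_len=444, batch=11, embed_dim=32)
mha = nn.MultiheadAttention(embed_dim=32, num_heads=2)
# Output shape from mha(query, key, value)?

Input shape: (444, 11, 32)
Output shape: (444, 11, 32)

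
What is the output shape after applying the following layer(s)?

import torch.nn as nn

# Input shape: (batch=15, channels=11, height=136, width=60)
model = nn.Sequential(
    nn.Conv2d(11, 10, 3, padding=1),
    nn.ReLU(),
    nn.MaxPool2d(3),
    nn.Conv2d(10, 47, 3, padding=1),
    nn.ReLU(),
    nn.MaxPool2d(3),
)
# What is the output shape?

Input shape: (15, 11, 136, 60)
  -> after first Conv2d: (15, 10, 136, 60)
  -> after first MaxPool2d: (15, 10, 45, 20)
  -> after second Conv2d: (15, 47, 45, 20)
Output shape: (15, 47, 15, 6)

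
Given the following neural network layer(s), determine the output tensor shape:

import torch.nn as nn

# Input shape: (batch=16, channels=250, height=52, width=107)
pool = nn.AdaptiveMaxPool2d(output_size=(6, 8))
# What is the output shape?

Input shape: (16, 250, 52, 107)
Output shape: (16, 250, 6, 8)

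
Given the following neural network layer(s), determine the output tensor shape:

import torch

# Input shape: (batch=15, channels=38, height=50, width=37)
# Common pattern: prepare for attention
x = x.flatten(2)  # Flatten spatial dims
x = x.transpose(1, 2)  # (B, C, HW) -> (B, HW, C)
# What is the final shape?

Input shape: (15, 38, 50, 37)
  -> after flatten(2): (15, 38, 1850)
Output shape: (15, 1850, 38)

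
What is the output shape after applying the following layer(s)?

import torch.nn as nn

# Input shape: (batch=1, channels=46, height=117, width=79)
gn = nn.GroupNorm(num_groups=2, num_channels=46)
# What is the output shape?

Input shape: (1, 46, 117, 79)
Output shape: (1, 46, 117, 79)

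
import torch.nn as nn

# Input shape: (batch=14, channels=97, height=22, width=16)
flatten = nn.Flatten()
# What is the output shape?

Input shape: (14, 97, 22, 16)
Output shape: (14, 34144)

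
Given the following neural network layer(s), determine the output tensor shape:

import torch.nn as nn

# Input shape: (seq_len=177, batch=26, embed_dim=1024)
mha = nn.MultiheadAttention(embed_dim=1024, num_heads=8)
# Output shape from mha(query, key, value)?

Input shape: (177, 26, 1024)
Output shape: (177, 26, 1024)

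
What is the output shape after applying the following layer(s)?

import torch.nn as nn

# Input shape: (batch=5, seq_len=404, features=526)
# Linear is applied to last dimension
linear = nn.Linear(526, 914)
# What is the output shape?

Input shape: (5, 404, 526)
Output shape: (5, 404, 914)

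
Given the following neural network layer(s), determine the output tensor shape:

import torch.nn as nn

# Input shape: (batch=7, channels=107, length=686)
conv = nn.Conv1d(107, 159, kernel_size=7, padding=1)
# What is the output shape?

Input shape: (7, 107, 686)
Output shape: (7, 159, 682)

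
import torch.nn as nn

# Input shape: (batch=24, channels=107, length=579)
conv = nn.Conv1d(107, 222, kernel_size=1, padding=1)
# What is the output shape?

Input shape: (24, 107, 579)
Output shape: (24, 222, 581)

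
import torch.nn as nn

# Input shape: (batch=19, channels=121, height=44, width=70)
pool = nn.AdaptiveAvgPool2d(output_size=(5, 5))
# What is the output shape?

Input shape: (19, 121, 44, 70)
Output shape: (19, 121, 5, 5)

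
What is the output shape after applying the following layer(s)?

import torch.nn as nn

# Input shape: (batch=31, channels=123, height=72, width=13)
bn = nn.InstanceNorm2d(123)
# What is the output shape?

Input shape: (31, 123, 72, 13)
Output shape: (31, 123, 72, 13)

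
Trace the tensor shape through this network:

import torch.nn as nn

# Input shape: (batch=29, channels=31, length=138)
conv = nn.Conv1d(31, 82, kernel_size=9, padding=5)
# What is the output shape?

Input shape: (29, 31, 138)
Output shape: (29, 82, 140)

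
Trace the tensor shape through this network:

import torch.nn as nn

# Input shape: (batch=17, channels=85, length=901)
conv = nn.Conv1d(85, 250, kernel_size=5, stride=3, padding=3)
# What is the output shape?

Input shape: (17, 85, 901)
Output shape: (17, 250, 301)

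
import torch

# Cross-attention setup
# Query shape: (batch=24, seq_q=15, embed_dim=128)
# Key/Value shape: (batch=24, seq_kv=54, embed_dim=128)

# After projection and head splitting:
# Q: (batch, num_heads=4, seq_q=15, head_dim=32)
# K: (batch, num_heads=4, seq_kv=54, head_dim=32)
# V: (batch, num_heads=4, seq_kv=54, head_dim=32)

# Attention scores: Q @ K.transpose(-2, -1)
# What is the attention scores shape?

Input shape: (24, 15, 128)
Output shape: (24, 4, 15, 54)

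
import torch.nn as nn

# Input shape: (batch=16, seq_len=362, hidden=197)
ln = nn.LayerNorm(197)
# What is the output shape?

Input shape: (16, 362, 197)
Output shape: (16, 362, 197)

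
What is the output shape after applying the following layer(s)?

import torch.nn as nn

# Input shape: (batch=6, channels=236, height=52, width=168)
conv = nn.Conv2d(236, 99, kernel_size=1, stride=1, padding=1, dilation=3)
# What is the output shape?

Input shape: (6, 236, 52, 168)
Output shape: (6, 99, 54, 170)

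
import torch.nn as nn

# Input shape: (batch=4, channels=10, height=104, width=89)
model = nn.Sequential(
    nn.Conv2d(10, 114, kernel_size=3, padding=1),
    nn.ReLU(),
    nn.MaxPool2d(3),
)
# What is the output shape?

Input shape: (4, 10, 104, 89)
  -> after Conv2d: (4, 114, 104, 89)
  -> after ReLU: (4, 114, 104, 89)
Output shape: (4, 114, 34, 29)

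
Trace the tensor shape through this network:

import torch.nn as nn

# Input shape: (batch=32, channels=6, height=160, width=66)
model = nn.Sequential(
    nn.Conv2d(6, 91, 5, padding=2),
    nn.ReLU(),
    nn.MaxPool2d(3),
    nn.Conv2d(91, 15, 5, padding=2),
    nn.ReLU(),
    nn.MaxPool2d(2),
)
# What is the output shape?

Input shape: (32, 6, 160, 66)
  -> after first Conv2d: (32, 91, 160, 66)
  -> after first MaxPool2d: (32, 91, 53, 22)
  -> after second Conv2d: (32, 15, 53, 22)
Output shape: (32, 15, 26, 11)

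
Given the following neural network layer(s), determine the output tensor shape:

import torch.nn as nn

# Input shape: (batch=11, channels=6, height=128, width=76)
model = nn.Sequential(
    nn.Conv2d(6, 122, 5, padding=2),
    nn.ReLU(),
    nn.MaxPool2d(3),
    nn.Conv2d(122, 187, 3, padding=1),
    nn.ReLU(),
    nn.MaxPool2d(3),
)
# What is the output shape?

Input shape: (11, 6, 128, 76)
  -> after first Conv2d: (11, 122, 128, 76)
  -> after first MaxPool2d: (11, 122, 42, 25)
  -> after second Conv2d: (11, 187, 42, 25)
Output shape: (11, 187, 14, 8)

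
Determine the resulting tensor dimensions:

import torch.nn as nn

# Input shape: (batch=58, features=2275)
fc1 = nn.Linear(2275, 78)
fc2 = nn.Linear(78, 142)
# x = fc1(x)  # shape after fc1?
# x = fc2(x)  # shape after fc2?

Input shape: (58, 2275)
  -> after fc1: (58, 78)
Output shape: (58, 142)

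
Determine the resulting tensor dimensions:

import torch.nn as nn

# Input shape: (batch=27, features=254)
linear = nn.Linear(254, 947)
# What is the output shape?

Input shape: (27, 254)
Output shape: (27, 947)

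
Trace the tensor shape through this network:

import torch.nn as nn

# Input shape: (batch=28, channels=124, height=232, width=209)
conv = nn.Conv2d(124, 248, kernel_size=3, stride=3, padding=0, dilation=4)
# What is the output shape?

Input shape: (28, 124, 232, 209)
Output shape: (28, 248, 75, 67)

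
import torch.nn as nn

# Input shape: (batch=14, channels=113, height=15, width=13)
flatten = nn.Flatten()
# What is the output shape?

Input shape: (14, 113, 15, 13)
Output shape: (14, 22035)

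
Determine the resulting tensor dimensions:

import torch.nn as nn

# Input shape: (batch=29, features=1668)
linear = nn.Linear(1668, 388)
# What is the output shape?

Input shape: (29, 1668)
Output shape: (29, 388)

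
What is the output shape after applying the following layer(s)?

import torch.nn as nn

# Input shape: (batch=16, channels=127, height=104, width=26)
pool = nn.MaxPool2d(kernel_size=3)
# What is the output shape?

Input shape: (16, 127, 104, 26)
Output shape: (16, 127, 34, 8)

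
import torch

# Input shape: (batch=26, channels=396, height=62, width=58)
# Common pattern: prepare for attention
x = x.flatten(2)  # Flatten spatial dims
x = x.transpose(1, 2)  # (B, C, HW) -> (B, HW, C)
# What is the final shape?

Input shape: (26, 396, 62, 58)
  -> after flatten(2): (26, 396, 3596)
Output shape: (26, 3596, 396)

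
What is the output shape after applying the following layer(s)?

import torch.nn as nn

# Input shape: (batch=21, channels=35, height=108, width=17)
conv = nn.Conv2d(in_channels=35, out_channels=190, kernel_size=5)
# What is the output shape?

Input shape: (21, 35, 108, 17)
Output shape: (21, 190, 104, 13)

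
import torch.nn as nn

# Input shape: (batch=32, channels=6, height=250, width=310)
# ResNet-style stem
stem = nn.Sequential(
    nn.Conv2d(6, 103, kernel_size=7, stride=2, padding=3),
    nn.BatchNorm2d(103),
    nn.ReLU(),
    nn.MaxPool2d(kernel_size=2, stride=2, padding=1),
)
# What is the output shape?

Input shape: (32, 6, 250, 310)
  -> after Conv2d 7x7 stride=2: (32, 103, 125, 155)
Output shape: (32, 103, 63, 78)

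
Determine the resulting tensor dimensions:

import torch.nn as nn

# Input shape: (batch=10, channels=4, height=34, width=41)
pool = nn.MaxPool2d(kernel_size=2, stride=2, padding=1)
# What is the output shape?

Input shape: (10, 4, 34, 41)
Output shape: (10, 4, 18, 21)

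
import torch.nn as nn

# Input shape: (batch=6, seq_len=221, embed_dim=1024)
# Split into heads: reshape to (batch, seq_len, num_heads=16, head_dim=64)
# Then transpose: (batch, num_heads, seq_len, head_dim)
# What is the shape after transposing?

Input shape: (6, 221, 1024)
  -> after reshape: (6, 221, 16, 64)
Output shape: (6, 16, 221, 64)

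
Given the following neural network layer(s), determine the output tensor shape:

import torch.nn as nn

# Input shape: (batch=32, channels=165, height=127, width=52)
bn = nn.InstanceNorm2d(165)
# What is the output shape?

Input shape: (32, 165, 127, 52)
Output shape: (32, 165, 127, 52)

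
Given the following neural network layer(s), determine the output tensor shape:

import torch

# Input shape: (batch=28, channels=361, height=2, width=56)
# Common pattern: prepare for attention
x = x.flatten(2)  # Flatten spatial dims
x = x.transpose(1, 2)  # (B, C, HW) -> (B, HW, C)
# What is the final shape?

Input shape: (28, 361, 2, 56)
  -> after flatten(2): (28, 361, 112)
Output shape: (28, 112, 361)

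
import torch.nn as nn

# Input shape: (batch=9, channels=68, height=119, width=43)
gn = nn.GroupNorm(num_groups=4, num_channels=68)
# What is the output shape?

Input shape: (9, 68, 119, 43)
Output shape: (9, 68, 119, 43)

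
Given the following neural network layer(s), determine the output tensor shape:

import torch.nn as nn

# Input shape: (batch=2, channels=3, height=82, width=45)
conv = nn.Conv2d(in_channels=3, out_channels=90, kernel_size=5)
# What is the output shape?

Input shape: (2, 3, 82, 45)
Output shape: (2, 90, 78, 41)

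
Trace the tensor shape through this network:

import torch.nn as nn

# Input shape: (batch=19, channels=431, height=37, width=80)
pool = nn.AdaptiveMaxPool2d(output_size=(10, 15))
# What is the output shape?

Input shape: (19, 431, 37, 80)
Output shape: (19, 431, 10, 15)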